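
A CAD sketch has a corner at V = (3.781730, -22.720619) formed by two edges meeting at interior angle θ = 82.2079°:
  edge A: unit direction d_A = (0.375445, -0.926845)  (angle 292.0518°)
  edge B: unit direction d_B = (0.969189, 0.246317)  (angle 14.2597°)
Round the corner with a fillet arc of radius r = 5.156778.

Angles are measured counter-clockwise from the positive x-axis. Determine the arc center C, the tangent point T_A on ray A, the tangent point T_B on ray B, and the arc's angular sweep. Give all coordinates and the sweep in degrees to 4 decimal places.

bisector direction at 333.1557° = (0.892237,-0.451567)
center distance |VC| = r/sin(θ/2) = 5.156778/sin(41.1039°) = 7.843877
C = V + |VC|·bis = (10.7803,-26.2627)
T_A = V + ((C−V)·d_A)·d_A = V + 5.9105·d_A = (6.0008,-28.1987)
T_B = V + ((C−V)·d_B)·d_B = V + 5.9105·d_B = (9.5101,-21.2648)
sweep = 180° − θ = 97.7921°

center=(10.7803,-26.2627) T_A=(6.0008,-28.1987) T_B=(9.5101,-21.2648) sweep=97.7921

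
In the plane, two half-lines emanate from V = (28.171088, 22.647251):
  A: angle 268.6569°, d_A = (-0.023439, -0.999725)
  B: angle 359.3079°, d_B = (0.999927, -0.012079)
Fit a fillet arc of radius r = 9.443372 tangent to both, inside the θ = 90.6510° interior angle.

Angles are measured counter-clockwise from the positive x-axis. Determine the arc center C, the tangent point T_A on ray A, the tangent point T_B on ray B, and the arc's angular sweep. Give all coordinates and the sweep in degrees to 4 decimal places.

bisector direction at 313.9824° = (0.694437,-0.719553)
center distance |VC| = r/sin(θ/2) = 9.443372/sin(45.3255°) = 13.279717
C = V + |VC|·bis = (37.3930,13.0918)
T_A = V + ((C−V)·d_A)·d_A = V + 9.3367·d_A = (27.9522,13.3131)
T_B = V + ((C−V)·d_B)·d_B = V + 9.3367·d_B = (37.5071,22.5345)
sweep = 180° − θ = 89.3490°

center=(37.3930,13.0918) T_A=(27.9522,13.3131) T_B=(37.5071,22.5345) sweep=89.3490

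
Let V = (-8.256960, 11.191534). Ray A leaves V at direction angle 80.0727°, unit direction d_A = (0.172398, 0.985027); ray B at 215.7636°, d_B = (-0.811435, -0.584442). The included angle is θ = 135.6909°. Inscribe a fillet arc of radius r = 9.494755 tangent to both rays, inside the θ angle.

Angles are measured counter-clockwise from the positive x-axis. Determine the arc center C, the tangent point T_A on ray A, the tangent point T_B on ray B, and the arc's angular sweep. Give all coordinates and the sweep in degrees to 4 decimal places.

center=(-16.9431,16.6365) T_A=(-7.5905,14.9996) T_B=(-11.3939,8.9321) sweep=44.3091

bisector direction at 147.9181° = (-0.847290,0.531130)
center distance |VC| = r/sin(θ/2) = 9.494755/sin(67.8454°) = 10.251633
C = V + |VC|·bis = (-16.9431,16.6365)
T_A = V + ((C−V)·d_A)·d_A = V + 3.8660·d_A = (-7.5905,14.9996)
T_B = V + ((C−V)·d_B)·d_B = V + 3.8660·d_B = (-11.3939,8.9321)
sweep = 180° − θ = 44.3091°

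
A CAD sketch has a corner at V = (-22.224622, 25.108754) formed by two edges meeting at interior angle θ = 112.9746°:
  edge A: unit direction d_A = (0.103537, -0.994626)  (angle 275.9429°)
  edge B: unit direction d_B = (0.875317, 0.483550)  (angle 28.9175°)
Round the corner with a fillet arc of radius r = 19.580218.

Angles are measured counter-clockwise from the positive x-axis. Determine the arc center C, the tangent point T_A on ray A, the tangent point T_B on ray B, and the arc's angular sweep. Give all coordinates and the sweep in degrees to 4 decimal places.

center=(-1.4072,14.2396) T_A=(-20.8821,12.2123) T_B=(-10.8752,31.3785) sweep=67.0254

bisector direction at 332.4302° = (0.886448,-0.462829)
center distance |VC| = r/sin(θ/2) = 19.580218/sin(56.4873°) = 23.484140
C = V + |VC|·bis = (-1.4072,14.2396)
T_A = V + ((C−V)·d_A)·d_A = V + 12.9661·d_A = (-20.8821,12.2123)
T_B = V + ((C−V)·d_B)·d_B = V + 12.9661·d_B = (-10.8752,31.3785)
sweep = 180° − θ = 67.0254°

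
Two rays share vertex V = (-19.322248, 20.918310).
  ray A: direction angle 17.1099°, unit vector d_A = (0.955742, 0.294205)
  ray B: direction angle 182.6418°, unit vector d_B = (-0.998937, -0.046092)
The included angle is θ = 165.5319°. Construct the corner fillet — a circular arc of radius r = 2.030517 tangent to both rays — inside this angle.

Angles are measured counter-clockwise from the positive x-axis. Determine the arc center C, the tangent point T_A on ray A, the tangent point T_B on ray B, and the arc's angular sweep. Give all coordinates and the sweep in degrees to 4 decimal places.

bisector direction at 99.8759° = (-0.171514,0.985182)
center distance |VC| = r/sin(θ/2) = 2.030517/sin(82.7660°) = 2.046810
C = V + |VC|·bis = (-19.6733,22.9348)
T_A = V + ((C−V)·d_A)·d_A = V + 0.2577·d_A = (-19.0759,20.9941)
T_B = V + ((C−V)·d_B)·d_B = V + 0.2577·d_B = (-19.5797,20.9064)
sweep = 180° − θ = 14.4681°

center=(-19.6733,22.9348) T_A=(-19.0759,20.9941) T_B=(-19.5797,20.9064) sweep=14.4681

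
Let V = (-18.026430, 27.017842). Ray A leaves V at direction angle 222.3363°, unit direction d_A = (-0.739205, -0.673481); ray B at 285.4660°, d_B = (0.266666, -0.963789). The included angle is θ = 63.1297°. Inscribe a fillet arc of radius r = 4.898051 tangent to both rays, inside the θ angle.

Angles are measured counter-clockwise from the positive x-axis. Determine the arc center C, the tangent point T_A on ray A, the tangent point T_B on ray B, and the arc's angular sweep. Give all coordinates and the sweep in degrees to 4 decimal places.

bisector direction at 253.9012° = (-0.277295,-0.960785)
center distance |VC| = r/sin(θ/2) = 4.898051/sin(31.5648°) = 9.357010
C = V + |VC|·bis = (-20.6211,18.0278)
T_A = V + ((C−V)·d_A)·d_A = V + 7.9726·d_A = (-23.9198,21.6484)
T_B = V + ((C−V)·d_B)·d_B = V + 7.9726·d_B = (-15.9004,19.3339)
sweep = 180° − θ = 116.8703°

center=(-20.6211,18.0278) T_A=(-23.9198,21.6484) T_B=(-15.9004,19.3339) sweep=116.8703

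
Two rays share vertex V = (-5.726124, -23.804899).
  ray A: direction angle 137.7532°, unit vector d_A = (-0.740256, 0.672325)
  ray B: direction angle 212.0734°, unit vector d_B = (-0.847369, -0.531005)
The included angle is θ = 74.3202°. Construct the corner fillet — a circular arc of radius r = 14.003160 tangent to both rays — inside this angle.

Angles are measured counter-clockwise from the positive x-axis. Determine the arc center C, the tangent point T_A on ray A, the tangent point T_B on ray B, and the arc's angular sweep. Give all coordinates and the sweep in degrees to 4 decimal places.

bisector direction at 174.9133° = (-0.996062,0.088663)
center distance |VC| = r/sin(θ/2) = 14.003160/sin(37.1601°) = 23.182340
C = V + |VC|·bis = (-28.8172,-21.7495)
T_A = V + ((C−V)·d_A)·d_A = V + 18.4752·d_A = (-19.4025,-11.3836)
T_B = V + ((C−V)·d_B)·d_B = V + 18.4752·d_B = (-21.3814,-33.6153)
sweep = 180° − θ = 105.6798°

center=(-28.8172,-21.7495) T_A=(-19.4025,-11.3836) T_B=(-21.3814,-33.6153) sweep=105.6798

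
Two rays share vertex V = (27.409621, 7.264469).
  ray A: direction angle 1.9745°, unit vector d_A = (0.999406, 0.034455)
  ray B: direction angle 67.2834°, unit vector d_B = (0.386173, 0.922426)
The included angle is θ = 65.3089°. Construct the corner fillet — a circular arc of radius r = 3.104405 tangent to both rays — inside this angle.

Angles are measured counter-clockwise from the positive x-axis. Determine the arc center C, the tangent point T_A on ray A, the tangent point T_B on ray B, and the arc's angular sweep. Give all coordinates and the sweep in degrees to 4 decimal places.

bisector direction at 34.6289° = (0.822849,0.568260)
center distance |VC| = r/sin(θ/2) = 3.104405/sin(32.6544°) = 5.753467
C = V + |VC|·bis = (32.1439,10.5339)
T_A = V + ((C−V)·d_A)·d_A = V + 4.8441·d_A = (32.2508,7.4314)
T_B = V + ((C−V)·d_B)·d_B = V + 4.8441·d_B = (29.2803,11.7328)
sweep = 180° − θ = 114.6911°

center=(32.1439,10.5339) T_A=(32.2508,7.4314) T_B=(29.2803,11.7328) sweep=114.6911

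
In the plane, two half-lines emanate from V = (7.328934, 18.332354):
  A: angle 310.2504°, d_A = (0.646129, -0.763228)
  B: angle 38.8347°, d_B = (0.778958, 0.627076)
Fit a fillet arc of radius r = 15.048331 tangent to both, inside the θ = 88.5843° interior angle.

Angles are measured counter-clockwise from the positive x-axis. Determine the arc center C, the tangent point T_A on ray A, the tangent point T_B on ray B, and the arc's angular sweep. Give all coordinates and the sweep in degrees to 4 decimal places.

bisector direction at 354.5426° = (0.995467,-0.095107)
center distance |VC| = r/sin(θ/2) = 15.048331/sin(44.2921°) = 21.549420
C = V + |VC|·bis = (28.7807,16.2829)
T_A = V + ((C−V)·d_A)·d_A = V + 15.4248·d_A = (17.2954,6.5597)
T_B = V + ((C−V)·d_B)·d_B = V + 15.4248·d_B = (19.3442,28.0049)
sweep = 180° − θ = 91.4157°

center=(28.7807,16.2829) T_A=(17.2954,6.5597) T_B=(19.3442,28.0049) sweep=91.4157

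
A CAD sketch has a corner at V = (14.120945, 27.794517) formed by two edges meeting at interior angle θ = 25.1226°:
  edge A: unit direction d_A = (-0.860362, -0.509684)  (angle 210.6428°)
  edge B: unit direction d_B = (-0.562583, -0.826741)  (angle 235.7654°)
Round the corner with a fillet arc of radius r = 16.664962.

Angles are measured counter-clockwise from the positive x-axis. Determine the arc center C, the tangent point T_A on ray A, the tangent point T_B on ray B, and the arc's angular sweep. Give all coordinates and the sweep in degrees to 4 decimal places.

bisector direction at 223.2041° = (-0.728920,-0.684599)
center distance |VC| = r/sin(θ/2) = 16.664962/sin(12.5613°) = 76.626146
C = V + |VC|·bis = (-41.7334,-24.6637)
T_A = V + ((C−V)·d_A)·d_A = V + 74.7920·d_A = (-50.2272,-10.3258)
T_B = V + ((C−V)·d_B)·d_B = V + 74.7920·d_B = (-27.9558,-34.0391)
sweep = 180° − θ = 154.8774°

center=(-41.7334,-24.6637) T_A=(-50.2272,-10.3258) T_B=(-27.9558,-34.0391) sweep=154.8774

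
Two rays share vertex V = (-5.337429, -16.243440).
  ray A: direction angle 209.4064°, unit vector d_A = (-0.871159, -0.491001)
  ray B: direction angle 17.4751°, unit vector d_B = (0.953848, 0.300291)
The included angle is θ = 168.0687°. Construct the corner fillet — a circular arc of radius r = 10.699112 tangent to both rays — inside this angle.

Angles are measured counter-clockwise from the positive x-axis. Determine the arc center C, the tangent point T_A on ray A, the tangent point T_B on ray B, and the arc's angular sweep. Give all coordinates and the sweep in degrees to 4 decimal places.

center=(-1.0581,-26.1130) T_A=(-6.3114,-16.7924) T_B=(-4.2710,-15.9077) sweep=11.9313

bisector direction at 293.4407° = (0.397801,-0.917472)
center distance |VC| = r/sin(θ/2) = 10.699112/sin(84.0344°) = 10.757370
C = V + |VC|·bis = (-1.0581,-26.1130)
T_A = V + ((C−V)·d_A)·d_A = V + 1.1180·d_A = (-6.3114,-16.7924)
T_B = V + ((C−V)·d_B)·d_B = V + 1.1180·d_B = (-4.2710,-15.9077)
sweep = 180° − θ = 11.9313°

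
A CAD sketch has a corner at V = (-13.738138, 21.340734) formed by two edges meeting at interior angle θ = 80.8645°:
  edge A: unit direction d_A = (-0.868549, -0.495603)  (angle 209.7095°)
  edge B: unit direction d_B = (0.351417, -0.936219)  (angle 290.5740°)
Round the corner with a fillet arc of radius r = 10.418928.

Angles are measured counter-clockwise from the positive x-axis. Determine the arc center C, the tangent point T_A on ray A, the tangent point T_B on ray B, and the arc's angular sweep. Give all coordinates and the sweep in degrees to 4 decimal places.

center=(-19.1953,6.2310) T_A=(-24.3590,15.2804) T_B=(-9.4409,9.8924) sweep=99.1355

bisector direction at 250.1418° = (-0.339694,-0.940536)
center distance |VC| = r/sin(θ/2) = 10.418928/sin(40.4323°) = 16.064996
C = V + |VC|·bis = (-19.1953,6.2310)
T_A = V + ((C−V)·d_A)·d_A = V + 12.2282·d_A = (-24.3590,15.2804)
T_B = V + ((C−V)·d_B)·d_B = V + 12.2282·d_B = (-9.4409,9.8924)
sweep = 180° − θ = 99.1355°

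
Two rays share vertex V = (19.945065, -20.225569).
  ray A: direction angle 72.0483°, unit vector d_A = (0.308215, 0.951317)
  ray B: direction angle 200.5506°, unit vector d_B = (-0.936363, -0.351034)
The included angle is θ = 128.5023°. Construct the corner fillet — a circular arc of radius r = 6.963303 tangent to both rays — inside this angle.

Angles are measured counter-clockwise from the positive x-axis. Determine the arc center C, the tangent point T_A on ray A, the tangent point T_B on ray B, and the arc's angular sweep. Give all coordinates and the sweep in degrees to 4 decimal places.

bisector direction at 136.2994° = (-0.722961,0.690889)
center distance |VC| = r/sin(θ/2) = 6.963303/sin(64.2511°) = 7.730931
C = V + |VC|·bis = (14.3559,-14.8844)
T_A = V + ((C−V)·d_A)·d_A = V + 3.3585·d_A = (20.9802,-17.0305)
T_B = V + ((C−V)·d_B)·d_B = V + 3.3585·d_B = (16.8003,-21.4045)
sweep = 180° − θ = 51.4977°

center=(14.3559,-14.8844) T_A=(20.9802,-17.0305) T_B=(16.8003,-21.4045) sweep=51.4977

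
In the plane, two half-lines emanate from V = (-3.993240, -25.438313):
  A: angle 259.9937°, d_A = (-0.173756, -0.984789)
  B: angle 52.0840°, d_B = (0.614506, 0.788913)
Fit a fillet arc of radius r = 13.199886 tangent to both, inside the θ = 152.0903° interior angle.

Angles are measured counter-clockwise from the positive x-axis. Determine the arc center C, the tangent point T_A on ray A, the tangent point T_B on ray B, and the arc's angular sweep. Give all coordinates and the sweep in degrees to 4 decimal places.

bisector direction at 336.0388° = (0.913821,-0.406117)
center distance |VC| = r/sin(θ/2) = 13.199886/sin(76.0452°) = 13.601314
C = V + |VC|·bis = (8.4359,-30.9620)
T_A = V + ((C−V)·d_A)·d_A = V + 3.2801·d_A = (-4.5632,-28.6685)
T_B = V + ((C−V)·d_B)·d_B = V + 3.2801·d_B = (-1.9776,-22.8506)
sweep = 180° − θ = 27.9097°

center=(8.4359,-30.9620) T_A=(-4.5632,-28.6685) T_B=(-1.9776,-22.8506) sweep=27.9097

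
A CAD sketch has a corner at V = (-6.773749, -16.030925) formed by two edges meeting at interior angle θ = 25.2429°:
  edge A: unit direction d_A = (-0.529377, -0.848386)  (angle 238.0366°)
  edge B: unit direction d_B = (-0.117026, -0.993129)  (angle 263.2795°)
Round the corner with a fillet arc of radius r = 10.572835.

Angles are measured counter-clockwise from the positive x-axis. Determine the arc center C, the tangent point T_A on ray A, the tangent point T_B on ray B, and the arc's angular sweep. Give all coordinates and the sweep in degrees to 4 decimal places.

center=(-22.7996,-61.6863) T_A=(-31.7694,-56.0893) T_B=(-12.2994,-62.9236) sweep=154.7571

bisector direction at 250.6581° = (-0.331205,-0.943559)
center distance |VC| = r/sin(θ/2) = 10.572835/sin(12.6214°) = 48.386360
C = V + |VC|·bis = (-22.7996,-61.6863)
T_A = V + ((C−V)·d_A)·d_A = V + 47.2171·d_A = (-31.7694,-56.0893)
T_B = V + ((C−V)·d_B)·d_B = V + 47.2171·d_B = (-12.2994,-62.9236)
sweep = 180° − θ = 154.7571°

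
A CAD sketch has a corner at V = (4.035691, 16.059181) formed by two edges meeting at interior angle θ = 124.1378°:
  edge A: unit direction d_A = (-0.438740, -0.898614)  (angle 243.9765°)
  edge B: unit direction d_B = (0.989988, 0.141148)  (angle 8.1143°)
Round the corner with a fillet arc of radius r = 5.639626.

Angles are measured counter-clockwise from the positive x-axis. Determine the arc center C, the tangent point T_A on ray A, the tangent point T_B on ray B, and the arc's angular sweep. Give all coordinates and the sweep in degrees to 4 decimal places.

bisector direction at 306.0454° = (0.588426,-0.808551)
center distance |VC| = r/sin(θ/2) = 5.639626/sin(62.0689°) = 6.383195
C = V + |VC|·bis = (7.7917,10.8980)
T_A = V + ((C−V)·d_A)·d_A = V + 2.9899·d_A = (2.7239,13.3724)
T_B = V + ((C−V)·d_B)·d_B = V + 2.9899·d_B = (6.9957,16.4812)
sweep = 180° − θ = 55.8622°

center=(7.7917,10.8980) T_A=(2.7239,13.3724) T_B=(6.9957,16.4812) sweep=55.8622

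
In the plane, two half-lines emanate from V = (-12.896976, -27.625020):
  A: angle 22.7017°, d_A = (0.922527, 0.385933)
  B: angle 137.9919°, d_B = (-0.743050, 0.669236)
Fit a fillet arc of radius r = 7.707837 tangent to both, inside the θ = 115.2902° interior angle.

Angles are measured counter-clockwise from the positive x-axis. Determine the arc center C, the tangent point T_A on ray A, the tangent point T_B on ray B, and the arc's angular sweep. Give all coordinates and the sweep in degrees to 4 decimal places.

center=(-11.3670,-18.6298) T_A=(-8.3922,-25.7405) T_B=(-16.5253,-24.3571) sweep=64.7098

bisector direction at 80.3468° = (0.167684,0.985841)
center distance |VC| = r/sin(θ/2) = 7.707837/sin(57.6451°) = 9.124406
C = V + |VC|·bis = (-11.3670,-18.6298)
T_A = V + ((C−V)·d_A)·d_A = V + 4.8830·d_A = (-8.3922,-25.7405)
T_B = V + ((C−V)·d_B)·d_B = V + 4.8830·d_B = (-16.5253,-24.3571)
sweep = 180° − θ = 64.7098°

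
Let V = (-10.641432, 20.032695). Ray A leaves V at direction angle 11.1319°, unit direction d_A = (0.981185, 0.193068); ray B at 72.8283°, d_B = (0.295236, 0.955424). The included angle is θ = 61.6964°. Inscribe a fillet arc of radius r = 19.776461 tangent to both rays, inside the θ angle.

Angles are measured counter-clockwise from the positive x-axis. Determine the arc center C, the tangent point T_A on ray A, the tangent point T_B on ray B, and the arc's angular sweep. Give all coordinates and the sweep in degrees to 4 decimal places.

bisector direction at 41.9801° = (0.743377,0.668872)
center distance |VC| = r/sin(θ/2) = 19.776461/sin(30.8482°) = 38.568253
C = V + |VC|·bis = (18.0293,45.8299)
T_A = V + ((C−V)·d_A)·d_A = V + 33.1120·d_A = (21.8475,26.4256)
T_B = V + ((C−V)·d_B)·d_B = V + 33.1120·d_B = (-0.8656,51.6687)
sweep = 180° − θ = 118.3036°

center=(18.0293,45.8299) T_A=(21.8475,26.4256) T_B=(-0.8656,51.6687) sweep=118.3036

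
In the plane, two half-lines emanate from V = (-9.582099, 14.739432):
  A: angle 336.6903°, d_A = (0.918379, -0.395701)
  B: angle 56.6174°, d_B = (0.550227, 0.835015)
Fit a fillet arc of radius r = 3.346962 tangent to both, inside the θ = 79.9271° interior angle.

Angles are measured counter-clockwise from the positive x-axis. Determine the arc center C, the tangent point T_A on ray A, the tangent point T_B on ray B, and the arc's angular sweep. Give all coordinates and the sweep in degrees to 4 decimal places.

center=(-4.5898,16.2328) T_A=(-5.9142,13.1590) T_B=(-7.3845,18.0744) sweep=100.0729

bisector direction at 16.6538° = (0.958054,0.286589)
center distance |VC| = r/sin(θ/2) = 3.346962/sin(39.9635°) = 5.210900
C = V + |VC|·bis = (-4.5898,16.2328)
T_A = V + ((C−V)·d_A)·d_A = V + 3.9939·d_A = (-5.9142,13.1590)
T_B = V + ((C−V)·d_B)·d_B = V + 3.9939·d_B = (-7.3845,18.0744)
sweep = 180° − θ = 100.0729°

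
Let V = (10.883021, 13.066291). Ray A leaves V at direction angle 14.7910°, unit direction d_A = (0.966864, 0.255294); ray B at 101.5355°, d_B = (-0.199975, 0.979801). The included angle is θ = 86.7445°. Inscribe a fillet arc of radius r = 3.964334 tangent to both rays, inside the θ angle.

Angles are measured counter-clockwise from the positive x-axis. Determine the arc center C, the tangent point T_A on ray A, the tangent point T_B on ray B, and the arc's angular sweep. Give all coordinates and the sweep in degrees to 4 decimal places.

bisector direction at 58.1632° = (0.527501,0.849555)
center distance |VC| = r/sin(θ/2) = 3.964334/sin(43.3723°) = 5.772723
C = V + |VC|·bis = (13.9281,17.9705)
T_A = V + ((C−V)·d_A)·d_A = V + 4.1962·d_A = (14.9402,14.1376)
T_B = V + ((C−V)·d_B)·d_B = V + 4.1962·d_B = (10.0439,17.1778)
sweep = 180° − θ = 93.2555°

center=(13.9281,17.9705) T_A=(14.9402,14.1376) T_B=(10.0439,17.1778) sweep=93.2555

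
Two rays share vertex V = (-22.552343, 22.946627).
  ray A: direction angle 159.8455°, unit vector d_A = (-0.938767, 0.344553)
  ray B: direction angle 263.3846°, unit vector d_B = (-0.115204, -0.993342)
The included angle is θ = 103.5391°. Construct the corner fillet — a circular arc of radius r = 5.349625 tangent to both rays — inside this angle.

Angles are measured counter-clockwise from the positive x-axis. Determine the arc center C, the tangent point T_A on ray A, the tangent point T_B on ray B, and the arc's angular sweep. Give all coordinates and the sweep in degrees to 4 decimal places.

bisector direction at 211.6150° = (-0.851589,-0.524210)
center distance |VC| = r/sin(θ/2) = 5.349625/sin(51.7696°) = 6.810227
C = V + |VC|·bis = (-28.3519,19.3766)
T_A = V + ((C−V)·d_A)·d_A = V + 4.2143·d_A = (-26.5086,24.3987)
T_B = V + ((C−V)·d_B)·d_B = V + 4.2143·d_B = (-23.0379,18.7603)
sweep = 180° − θ = 76.4609°

center=(-28.3519,19.3766) T_A=(-26.5086,24.3987) T_B=(-23.0379,18.7603) sweep=76.4609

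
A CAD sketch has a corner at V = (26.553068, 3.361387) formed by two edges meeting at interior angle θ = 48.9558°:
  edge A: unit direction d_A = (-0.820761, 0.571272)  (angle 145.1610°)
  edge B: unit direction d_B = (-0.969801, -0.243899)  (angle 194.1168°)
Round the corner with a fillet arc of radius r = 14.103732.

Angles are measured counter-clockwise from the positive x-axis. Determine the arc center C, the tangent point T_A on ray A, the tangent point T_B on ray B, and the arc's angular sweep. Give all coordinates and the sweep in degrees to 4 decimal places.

center=(-6.9307,9.4833) T_A=(1.1263,21.0591) T_B=(-3.4908,-4.1945) sweep=131.0442

bisector direction at 169.6389° = (-0.983694,0.179851)
center distance |VC| = r/sin(θ/2) = 14.103732/sin(24.4779°) = 34.038848
C = V + |VC|·bis = (-6.9307,9.4833)
T_A = V + ((C−V)·d_A)·d_A = V + 30.9795·d_A = (1.1263,21.0591)
T_B = V + ((C−V)·d_B)·d_B = V + 30.9795·d_B = (-3.4908,-4.1945)
sweep = 180° − θ = 131.0442°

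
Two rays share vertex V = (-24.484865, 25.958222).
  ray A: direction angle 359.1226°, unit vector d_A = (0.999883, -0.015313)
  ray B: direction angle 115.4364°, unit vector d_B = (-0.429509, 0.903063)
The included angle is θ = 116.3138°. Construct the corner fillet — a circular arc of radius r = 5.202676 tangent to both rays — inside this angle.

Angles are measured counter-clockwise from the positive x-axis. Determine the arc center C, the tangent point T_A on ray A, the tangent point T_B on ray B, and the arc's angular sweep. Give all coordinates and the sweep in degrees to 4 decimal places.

bisector direction at 57.2795° = (0.540541,0.841317)
center distance |VC| = r/sin(θ/2) = 5.202676/sin(58.1569°) = 6.124426
C = V + |VC|·bis = (-21.1744,31.1108)
T_A = V + ((C−V)·d_A)·d_A = V + 3.2312·d_A = (-21.2540,25.9087)
T_B = V + ((C−V)·d_B)·d_B = V + 3.2312·d_B = (-25.8727,28.8762)
sweep = 180° − θ = 63.6862°

center=(-21.1744,31.1108) T_A=(-21.2540,25.9087) T_B=(-25.8727,28.8762) sweep=63.6862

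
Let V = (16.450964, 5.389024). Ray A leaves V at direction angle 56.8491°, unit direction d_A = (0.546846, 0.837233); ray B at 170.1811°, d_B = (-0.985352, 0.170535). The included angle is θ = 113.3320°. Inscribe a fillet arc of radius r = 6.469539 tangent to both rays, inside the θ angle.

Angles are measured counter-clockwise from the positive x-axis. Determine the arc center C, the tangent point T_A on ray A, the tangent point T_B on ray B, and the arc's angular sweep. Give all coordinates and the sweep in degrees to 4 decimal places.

center=(13.3614,12.4895) T_A=(18.7779,8.9516) T_B=(12.2581,6.1147) sweep=66.6680

bisector direction at 113.5151° = (-0.398991,0.916955)
center distance |VC| = r/sin(θ/2) = 6.469539/sin(56.6660°) = 7.743486
C = V + |VC|·bis = (13.3614,12.4895)
T_A = V + ((C−V)·d_A)·d_A = V + 4.2552·d_A = (18.7779,8.9516)
T_B = V + ((C−V)·d_B)·d_B = V + 4.2552·d_B = (12.2581,6.1147)
sweep = 180° − θ = 66.6680°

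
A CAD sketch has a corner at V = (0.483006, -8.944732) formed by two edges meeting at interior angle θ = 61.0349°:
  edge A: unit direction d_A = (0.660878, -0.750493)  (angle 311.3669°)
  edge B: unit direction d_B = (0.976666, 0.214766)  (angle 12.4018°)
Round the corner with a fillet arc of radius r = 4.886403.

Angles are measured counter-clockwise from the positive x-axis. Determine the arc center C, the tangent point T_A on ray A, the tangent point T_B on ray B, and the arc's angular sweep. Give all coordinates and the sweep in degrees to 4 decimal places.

bisector direction at 341.8843° = (0.950431,-0.310936)
center distance |VC| = r/sin(θ/2) = 4.886403/sin(30.5175°) = 9.622678
C = V + |VC|·bis = (9.6287,-11.9368)
T_A = V + ((C−V)·d_A)·d_A = V + 8.2897·d_A = (5.9615,-15.1661)
T_B = V + ((C−V)·d_B)·d_B = V + 8.2897·d_B = (8.5793,-7.1644)
sweep = 180° − θ = 118.9651°

center=(9.6287,-11.9368) T_A=(5.9615,-15.1661) T_B=(8.5793,-7.1644) sweep=118.9651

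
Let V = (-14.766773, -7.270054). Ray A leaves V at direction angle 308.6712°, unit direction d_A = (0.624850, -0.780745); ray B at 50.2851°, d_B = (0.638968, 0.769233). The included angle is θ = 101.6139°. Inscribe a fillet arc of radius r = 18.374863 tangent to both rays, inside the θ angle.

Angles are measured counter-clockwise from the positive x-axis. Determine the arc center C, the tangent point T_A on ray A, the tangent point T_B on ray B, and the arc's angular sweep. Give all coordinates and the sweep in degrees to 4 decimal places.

bisector direction at 359.4781° = (0.999959,-0.009108)
center distance |VC| = r/sin(θ/2) = 18.374863/sin(50.8070°) = 23.708854
C = V + |VC|·bis = (8.9411,-7.4860)
T_A = V + ((C−V)·d_A)·d_A = V + 14.9825·d_A = (-5.4050,-18.9675)
T_B = V + ((C−V)·d_B)·d_B = V + 14.9825·d_B = (-5.1935,4.2550)
sweep = 180° − θ = 78.3861°

center=(8.9411,-7.4860) T_A=(-5.4050,-18.9675) T_B=(-5.1935,4.2550) sweep=78.3861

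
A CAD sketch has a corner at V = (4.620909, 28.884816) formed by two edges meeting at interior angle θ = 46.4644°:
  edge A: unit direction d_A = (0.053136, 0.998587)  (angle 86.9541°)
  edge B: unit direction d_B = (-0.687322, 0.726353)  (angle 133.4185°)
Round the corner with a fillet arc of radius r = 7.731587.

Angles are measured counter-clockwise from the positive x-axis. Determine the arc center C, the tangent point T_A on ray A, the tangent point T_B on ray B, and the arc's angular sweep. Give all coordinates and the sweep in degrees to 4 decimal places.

bisector direction at 110.1863° = (-0.345074,0.938576)
center distance |VC| = r/sin(θ/2) = 7.731587/sin(23.2322°) = 19.600513
C = V + |VC|·bis = (-2.1427,47.2814)
T_A = V + ((C−V)·d_A)·d_A = V + 18.0112·d_A = (5.5780,46.8706)
T_B = V + ((C−V)·d_B)·d_B = V + 18.0112·d_B = (-7.7586,41.9673)
sweep = 180° − θ = 133.5356°

center=(-2.1427,47.2814) T_A=(5.5780,46.8706) T_B=(-7.7586,41.9673) sweep=133.5356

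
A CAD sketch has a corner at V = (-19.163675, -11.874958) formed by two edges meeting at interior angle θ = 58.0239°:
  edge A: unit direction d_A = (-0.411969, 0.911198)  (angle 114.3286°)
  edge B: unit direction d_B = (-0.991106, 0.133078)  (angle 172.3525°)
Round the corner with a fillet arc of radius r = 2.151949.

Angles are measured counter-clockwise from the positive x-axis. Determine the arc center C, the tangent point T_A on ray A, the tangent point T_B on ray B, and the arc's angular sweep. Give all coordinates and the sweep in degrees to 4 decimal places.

center=(-22.7231,-9.2258) T_A=(-20.7622,-8.3392) T_B=(-23.0095,-11.3586) sweep=121.9761

bisector direction at 143.3406° = (-0.802198,0.597058)
center distance |VC| = r/sin(θ/2) = 2.151949/sin(29.0119°) = 4.437081
C = V + |VC|·bis = (-22.7231,-9.2258)
T_A = V + ((C−V)·d_A)·d_A = V + 3.8803·d_A = (-20.7622,-8.3392)
T_B = V + ((C−V)·d_B)·d_B = V + 3.8803·d_B = (-23.0095,-11.3586)
sweep = 180° − θ = 121.9761°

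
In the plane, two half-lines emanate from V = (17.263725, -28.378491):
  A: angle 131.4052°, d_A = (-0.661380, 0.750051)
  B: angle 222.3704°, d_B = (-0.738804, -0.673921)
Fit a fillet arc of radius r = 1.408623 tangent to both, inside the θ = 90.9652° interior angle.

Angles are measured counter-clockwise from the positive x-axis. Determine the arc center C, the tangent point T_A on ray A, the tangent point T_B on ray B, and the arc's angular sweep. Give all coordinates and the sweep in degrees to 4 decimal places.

center=(15.2911,-28.2712) T_A=(16.3477,-27.3396) T_B=(16.2404,-29.3119) sweep=89.0348

bisector direction at 176.8878° = (-0.998525,0.054291)
center distance |VC| = r/sin(θ/2) = 1.408623/sin(45.4826°) = 1.975524
C = V + |VC|·bis = (15.2911,-28.2712)
T_A = V + ((C−V)·d_A)·d_A = V + 1.3851·d_A = (16.3477,-27.3396)
T_B = V + ((C−V)·d_B)·d_B = V + 1.3851·d_B = (16.2404,-29.3119)
sweep = 180° − θ = 89.0348°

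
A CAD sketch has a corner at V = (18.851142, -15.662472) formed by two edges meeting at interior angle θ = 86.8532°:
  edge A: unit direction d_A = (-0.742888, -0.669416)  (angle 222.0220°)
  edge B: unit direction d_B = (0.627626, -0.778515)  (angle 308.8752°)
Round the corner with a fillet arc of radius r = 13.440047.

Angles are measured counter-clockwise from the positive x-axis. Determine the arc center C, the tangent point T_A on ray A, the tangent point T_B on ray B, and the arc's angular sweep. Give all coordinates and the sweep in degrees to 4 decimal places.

center=(17.2997,-35.1521) T_A=(8.3027,-25.1677) T_B=(27.7630,-26.7168) sweep=93.1468

bisector direction at 265.4486° = (-0.079353,-0.996847)
center distance |VC| = r/sin(θ/2) = 13.440047/sin(43.4266°) = 19.551299
C = V + |VC|·bis = (17.2997,-35.1521)
T_A = V + ((C−V)·d_A)·d_A = V + 14.1992·d_A = (8.3027,-25.1677)
T_B = V + ((C−V)·d_B)·d_B = V + 14.1992·d_B = (27.7630,-26.7168)
sweep = 180° − θ = 93.1468°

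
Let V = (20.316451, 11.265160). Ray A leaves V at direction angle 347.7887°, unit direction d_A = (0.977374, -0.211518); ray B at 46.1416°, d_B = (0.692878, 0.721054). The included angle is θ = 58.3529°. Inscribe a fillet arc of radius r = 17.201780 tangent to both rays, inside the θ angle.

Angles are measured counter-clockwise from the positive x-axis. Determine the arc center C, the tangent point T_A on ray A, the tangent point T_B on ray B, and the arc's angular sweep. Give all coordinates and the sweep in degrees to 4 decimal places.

center=(54.0665,21.5612) T_A=(50.4281,4.7486) T_B=(41.6631,33.4799) sweep=121.6471

bisector direction at 16.9651° = (0.956482,0.291790)
center distance |VC| = r/sin(θ/2) = 17.201780/sin(29.1764°) = 35.285643
C = V + |VC|·bis = (54.0665,21.5612)
T_A = V + ((C−V)·d_A)·d_A = V + 30.8087·d_A = (50.4281,4.7486)
T_B = V + ((C−V)·d_B)·d_B = V + 30.8087·d_B = (41.6631,33.4799)
sweep = 180° − θ = 121.6471°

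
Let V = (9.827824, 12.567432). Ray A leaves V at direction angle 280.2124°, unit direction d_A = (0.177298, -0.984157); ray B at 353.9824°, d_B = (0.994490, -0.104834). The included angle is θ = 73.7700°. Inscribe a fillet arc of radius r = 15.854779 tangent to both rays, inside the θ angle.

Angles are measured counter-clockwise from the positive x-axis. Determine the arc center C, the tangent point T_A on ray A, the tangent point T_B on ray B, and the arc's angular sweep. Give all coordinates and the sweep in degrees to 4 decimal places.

bisector direction at 317.0974° = (0.732512,-0.680754)
center distance |VC| = r/sin(θ/2) = 15.854779/sin(36.8850°) = 26.415349
C = V + |VC|·bis = (29.1774,-5.4149)
T_A = V + ((C−V)·d_A)·d_A = V + 21.1281·d_A = (13.5738,-8.2259)
T_B = V + ((C−V)·d_B)·d_B = V + 21.1281·d_B = (30.8395,10.3525)
sweep = 180° − θ = 106.2300°

center=(29.1774,-5.4149) T_A=(13.5738,-8.2259) T_B=(30.8395,10.3525) sweep=106.2300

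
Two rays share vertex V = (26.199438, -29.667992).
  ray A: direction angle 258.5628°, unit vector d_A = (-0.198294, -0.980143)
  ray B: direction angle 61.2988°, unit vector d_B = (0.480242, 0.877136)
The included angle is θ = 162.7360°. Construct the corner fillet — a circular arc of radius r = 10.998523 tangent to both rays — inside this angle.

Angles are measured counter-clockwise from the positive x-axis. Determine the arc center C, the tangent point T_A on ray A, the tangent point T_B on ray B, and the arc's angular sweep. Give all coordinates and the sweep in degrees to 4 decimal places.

center=(36.6485,-33.4854) T_A=(25.8684,-31.3045) T_B=(27.0013,-28.2035) sweep=17.2640

bisector direction at 339.9308° = (0.939279,-0.343155)
center distance |VC| = r/sin(θ/2) = 10.998523/sin(81.3680°) = 11.124534
C = V + |VC|·bis = (36.6485,-33.4854)
T_A = V + ((C−V)·d_A)·d_A = V + 1.6697·d_A = (25.8684,-31.3045)
T_B = V + ((C−V)·d_B)·d_B = V + 1.6697·d_B = (27.0013,-28.2035)
sweep = 180° − θ = 17.2640°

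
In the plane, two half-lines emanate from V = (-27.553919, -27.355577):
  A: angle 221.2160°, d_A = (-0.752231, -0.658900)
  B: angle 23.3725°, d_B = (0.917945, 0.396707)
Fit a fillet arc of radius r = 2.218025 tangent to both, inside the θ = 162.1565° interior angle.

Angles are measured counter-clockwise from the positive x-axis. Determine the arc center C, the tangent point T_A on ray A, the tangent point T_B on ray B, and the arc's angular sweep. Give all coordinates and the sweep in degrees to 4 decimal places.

center=(-26.3544,-29.2535) T_A=(-27.8158,-27.5850) T_B=(-27.2343,-27.2174) sweep=17.8435

bisector direction at 302.2943° = (0.534268,-0.845315)
center distance |VC| = r/sin(θ/2) = 2.218025/sin(81.0782°) = 2.245189
C = V + |VC|·bis = (-26.3544,-29.2535)
T_A = V + ((C−V)·d_A)·d_A = V + 0.3482·d_A = (-27.8158,-27.5850)
T_B = V + ((C−V)·d_B)·d_B = V + 0.3482·d_B = (-27.2343,-27.2174)
sweep = 180° − θ = 17.8435°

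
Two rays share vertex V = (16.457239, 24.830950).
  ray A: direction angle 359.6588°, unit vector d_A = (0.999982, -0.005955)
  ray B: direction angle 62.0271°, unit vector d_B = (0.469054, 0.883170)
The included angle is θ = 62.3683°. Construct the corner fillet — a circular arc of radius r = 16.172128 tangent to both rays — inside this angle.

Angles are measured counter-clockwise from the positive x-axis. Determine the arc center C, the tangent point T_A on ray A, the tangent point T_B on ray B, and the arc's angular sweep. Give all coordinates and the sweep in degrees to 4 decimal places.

center=(43.2731,40.8437) T_A=(43.1768,24.6718) T_B=(28.9904,48.4293) sweep=117.6317

bisector direction at 30.8430° = (0.858576,0.512687)
center distance |VC| = r/sin(θ/2) = 16.172128/sin(31.1841°) = 31.232964
C = V + |VC|·bis = (43.2731,40.8437)
T_A = V + ((C−V)·d_A)·d_A = V + 26.7200·d_A = (43.1768,24.6718)
T_B = V + ((C−V)·d_B)·d_B = V + 26.7200·d_B = (28.9904,48.4293)
sweep = 180° − θ = 117.6317°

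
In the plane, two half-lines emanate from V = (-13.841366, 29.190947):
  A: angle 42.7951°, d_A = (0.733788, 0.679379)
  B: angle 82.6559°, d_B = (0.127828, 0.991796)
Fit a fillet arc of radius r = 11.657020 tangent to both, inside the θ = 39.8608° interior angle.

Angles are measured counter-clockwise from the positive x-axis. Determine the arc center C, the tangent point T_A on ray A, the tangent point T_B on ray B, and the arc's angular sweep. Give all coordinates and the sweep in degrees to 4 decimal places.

bisector direction at 62.7255° = (0.458254,0.888821)
center distance |VC| = r/sin(θ/2) = 11.657020/sin(19.9304°) = 34.197004
C = V + |VC|·bis = (1.8295,59.5860)
T_A = V + ((C−V)·d_A)·d_A = V + 32.1489·d_A = (9.7491,51.0322)
T_B = V + ((C−V)·d_B)·d_B = V + 32.1489·d_B = (-9.7318,61.0761)
sweep = 180° − θ = 140.1392°

center=(1.8295,59.5860) T_A=(9.7491,51.0322) T_B=(-9.7318,61.0761) sweep=140.1392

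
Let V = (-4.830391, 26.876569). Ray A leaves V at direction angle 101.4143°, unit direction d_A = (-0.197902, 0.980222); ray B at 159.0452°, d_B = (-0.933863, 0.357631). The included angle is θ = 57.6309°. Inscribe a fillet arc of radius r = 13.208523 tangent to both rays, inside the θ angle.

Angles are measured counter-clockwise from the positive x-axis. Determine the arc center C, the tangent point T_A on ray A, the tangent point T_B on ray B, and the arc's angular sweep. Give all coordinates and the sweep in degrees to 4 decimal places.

bisector direction at 130.2297° = (-0.645854,0.763461)
center distance |VC| = r/sin(θ/2) = 13.208523/sin(28.8154°) = 27.404146
C = V + |VC|·bis = (-22.5295,47.7986)
T_A = V + ((C−V)·d_A)·d_A = V + 24.0109·d_A = (-9.5822,50.4126)
T_B = V + ((C−V)·d_B)·d_B = V + 24.0109·d_B = (-27.2533,35.4636)
sweep = 180° − θ = 122.3691°

center=(-22.5295,47.7986) T_A=(-9.5822,50.4126) T_B=(-27.2533,35.4636) sweep=122.3691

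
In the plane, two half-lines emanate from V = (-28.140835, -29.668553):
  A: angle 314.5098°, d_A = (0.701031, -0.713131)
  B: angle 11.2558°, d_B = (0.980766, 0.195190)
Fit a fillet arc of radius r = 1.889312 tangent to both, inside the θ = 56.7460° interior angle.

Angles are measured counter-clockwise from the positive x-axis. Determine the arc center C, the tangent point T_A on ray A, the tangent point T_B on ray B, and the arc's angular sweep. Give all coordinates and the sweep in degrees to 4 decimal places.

center=(-24.3412,-30.8387) T_A=(-25.6885,-32.1632) T_B=(-24.7100,-28.9858) sweep=123.2540

bisector direction at 342.8828° = (0.955705,-0.294327)
center distance |VC| = r/sin(θ/2) = 1.889312/sin(28.3730°) = 3.975744
C = V + |VC|·bis = (-24.3412,-30.8387)
T_A = V + ((C−V)·d_A)·d_A = V + 3.4981·d_A = (-25.6885,-32.1632)
T_B = V + ((C−V)·d_B)·d_B = V + 3.4981·d_B = (-24.7100,-28.9858)
sweep = 180° − θ = 123.2540°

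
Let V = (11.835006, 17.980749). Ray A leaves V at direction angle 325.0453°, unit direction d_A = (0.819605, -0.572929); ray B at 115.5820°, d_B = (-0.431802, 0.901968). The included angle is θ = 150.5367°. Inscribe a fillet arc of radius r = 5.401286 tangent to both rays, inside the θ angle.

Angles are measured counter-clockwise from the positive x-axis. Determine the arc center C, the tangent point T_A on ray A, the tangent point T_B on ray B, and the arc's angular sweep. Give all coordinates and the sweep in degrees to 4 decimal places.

center=(16.0936,21.5940) T_A=(12.9990,17.1671) T_B=(11.2218,19.2617) sweep=29.4633

bisector direction at 40.3136° = (0.762514,0.646971)
center distance |VC| = r/sin(θ/2) = 5.401286/sin(75.2683°) = 5.584875
C = V + |VC|·bis = (16.0936,21.5940)
T_A = V + ((C−V)·d_A)·d_A = V + 1.4202·d_A = (12.9990,17.1671)
T_B = V + ((C−V)·d_B)·d_B = V + 1.4202·d_B = (11.2218,19.2617)
sweep = 180° − θ = 29.4633°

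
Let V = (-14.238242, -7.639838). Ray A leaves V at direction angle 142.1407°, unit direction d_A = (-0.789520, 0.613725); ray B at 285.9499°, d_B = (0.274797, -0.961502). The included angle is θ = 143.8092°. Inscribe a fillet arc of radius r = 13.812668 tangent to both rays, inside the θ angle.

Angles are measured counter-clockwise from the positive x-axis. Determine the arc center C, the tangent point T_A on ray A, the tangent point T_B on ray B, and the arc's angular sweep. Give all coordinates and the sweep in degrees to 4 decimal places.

center=(-26.2789,-15.7752) T_A=(-17.8017,-4.8698) T_B=(-12.9980,-11.9795) sweep=36.1908

bisector direction at 214.0453° = (-0.828595,-0.559848)
center distance |VC| = r/sin(θ/2) = 13.812668/sin(71.9046°) = 14.531380
C = V + |VC|·bis = (-26.2789,-15.7752)
T_A = V + ((C−V)·d_A)·d_A = V + 4.5134·d_A = (-17.8017,-4.8698)
T_B = V + ((C−V)·d_B)·d_B = V + 4.5134·d_B = (-12.9980,-11.9795)
sweep = 180° − θ = 36.1908°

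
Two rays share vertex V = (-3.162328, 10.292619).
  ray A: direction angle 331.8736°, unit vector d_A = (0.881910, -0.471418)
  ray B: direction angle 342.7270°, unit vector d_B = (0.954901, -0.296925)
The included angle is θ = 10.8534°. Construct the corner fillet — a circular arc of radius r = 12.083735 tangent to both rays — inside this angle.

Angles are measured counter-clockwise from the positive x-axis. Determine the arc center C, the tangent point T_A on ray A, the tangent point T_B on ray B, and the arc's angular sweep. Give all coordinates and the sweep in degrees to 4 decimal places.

bisector direction at 337.3003° = (0.922540,-0.385901)
center distance |VC| = r/sin(θ/2) = 12.083735/sin(5.4267°) = 127.772540
C = V + |VC|·bis = (114.7130,-39.0150)
T_A = V + ((C−V)·d_A)·d_A = V + 127.1999·d_A = (109.0165,-49.6717)
T_B = V + ((C−V)·d_B)·d_B = V + 127.1999·d_B = (118.3009,-27.4762)
sweep = 180° − θ = 169.1466°

center=(114.7130,-39.0150) T_A=(109.0165,-49.6717) T_B=(118.3009,-27.4762) sweep=169.1466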